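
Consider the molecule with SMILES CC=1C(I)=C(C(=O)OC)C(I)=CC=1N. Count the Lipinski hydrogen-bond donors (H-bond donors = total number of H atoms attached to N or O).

2

Donors: find every N or O and count the H atoms it carries.
  atom 7 (O): bond orders sum to 2 → 0 H
  atom 8 (O): bond orders sum to 2 → 0 H
  atom 14 (N): bond orders sum to 1 → 2 H
Lipinski HBD = 2.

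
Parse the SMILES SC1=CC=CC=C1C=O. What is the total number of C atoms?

Count every carbon token in the SMILES (each C, including those in ring-closure positions and inside branches).
Carbon count: 7.

7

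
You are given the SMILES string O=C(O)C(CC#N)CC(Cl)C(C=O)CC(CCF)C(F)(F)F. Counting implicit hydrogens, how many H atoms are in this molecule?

Walk through each heavy atom and fill implicit hydrogens from standard valence (C 4, N 3, O 2, S 2, halogen 1):
  atom 1: O, bond orders sum to 2 (valence 2) → 0 H
  atom 2: C, bond orders sum to 4 (valence 4) → 0 H
  atom 3: O, bond orders sum to 1 (valence 2) → 1 H
  atom 4: C, bond orders sum to 3 (valence 4) → 1 H
  atom 5: C, bond orders sum to 2 (valence 4) → 2 H
  atom 6: C, bond orders sum to 4 (valence 4) → 0 H
  atom 7: N, bond orders sum to 3 (valence 3) → 0 H
  atom 8: C, bond orders sum to 2 (valence 4) → 2 H
  atom 9: C, bond orders sum to 3 (valence 4) → 1 H
  atom 10: Cl (halogen, monovalent) → 0 H
  atom 11: C, bond orders sum to 3 (valence 4) → 1 H
  atom 12: C, bond orders sum to 3 (valence 4) → 1 H
  atom 13: O, bond orders sum to 2 (valence 2) → 0 H
  atom 14: C, bond orders sum to 2 (valence 4) → 2 H
  atom 15: C, bond orders sum to 3 (valence 4) → 1 H
  atom 16: C, bond orders sum to 2 (valence 4) → 2 H
  atom 17: C, bond orders sum to 2 (valence 4) → 2 H
  atom 18: F (halogen, monovalent) → 0 H
  atom 19: C, bond orders sum to 4 (valence 4) → 0 H
  atom 20: F (halogen, monovalent) → 0 H
  atom 21: F (halogen, monovalent) → 0 H
  atom 22: F (halogen, monovalent) → 0 H
Total hydrogens: 16.

16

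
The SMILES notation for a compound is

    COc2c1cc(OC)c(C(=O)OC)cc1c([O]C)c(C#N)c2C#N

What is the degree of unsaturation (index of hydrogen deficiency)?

Molecular formula: C17H14N2O5.
DoU = (2C + 2 + N − H − X) / 2, where X is the halogen count and O/S are ignored.
    = (2·17 + 2 + 2 − 14 − 0) / 2 = 24 / 2 = 12.

12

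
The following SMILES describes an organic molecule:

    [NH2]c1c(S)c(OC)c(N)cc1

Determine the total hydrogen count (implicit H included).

Walk through each heavy atom and fill implicit hydrogens from standard valence (C 4, N 3, O 2, S 2, halogen 1); for lowercase aromatic atoms, an aromatic c carries 1 H when it has two neighbours and 0 H with three, and aromatic n carries 0 H:
  atom 1: N with explicit H count 2
  atom 2: aromatic c, 3 neighbours → 0 H
  atom 3: aromatic c, 3 neighbours → 0 H
  atom 4: S, bond orders sum to 1 (valence 2) → 1 H
  atom 5: aromatic c, 3 neighbours → 0 H
  atom 6: O, bond orders sum to 2 (valence 2) → 0 H
  atom 7: C, bond orders sum to 1 (valence 4) → 3 H
  atom 8: aromatic c, 3 neighbours → 0 H
  atom 9: N, bond orders sum to 1 (valence 3) → 2 H
  atom 10: aromatic c, 2 neighbours → 1 H
  atom 11: aromatic c, 2 neighbours → 1 H
Total hydrogens: 10.

10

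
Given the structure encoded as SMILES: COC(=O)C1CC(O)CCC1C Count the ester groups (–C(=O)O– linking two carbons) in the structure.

1

The ester motif appears at heavy-atom position 3 in the SMILES.
Other groups present: 1 hydroxyl.
Ester count: 1.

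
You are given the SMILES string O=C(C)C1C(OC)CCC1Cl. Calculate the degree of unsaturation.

2

Molecular formula: C8H13ClO2.
DoU = (2C + 2 + N − H − X) / 2, where X is the halogen count and O/S are ignored.
    = (2·8 + 2 + 0 − 13 − 1) / 2 = 4 / 2 = 2.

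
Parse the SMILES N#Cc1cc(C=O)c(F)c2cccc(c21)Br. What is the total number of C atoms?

Count every carbon token in the SMILES (each C, including those in ring-closure positions and inside branches).
Carbon count: 12.

12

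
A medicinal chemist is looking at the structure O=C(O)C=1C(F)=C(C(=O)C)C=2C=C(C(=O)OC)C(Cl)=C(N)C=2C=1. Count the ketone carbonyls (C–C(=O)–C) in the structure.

The ketone motif appears at heavy-atom position 8 in the SMILES.
Other groups present: 1 carboxylic acid, 1 ester, 1 primary amine.
Ketone count: 1.

1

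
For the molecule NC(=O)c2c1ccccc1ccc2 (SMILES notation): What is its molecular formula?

C11H9NO

Walk through each heavy atom and fill implicit hydrogens from standard valence (C 4, N 3, O 2, S 2, halogen 1); for lowercase aromatic atoms, an aromatic c carries 1 H when it has two neighbours and 0 H with three, and aromatic n carries 0 H:
  atom 1: N, bond orders sum to 1 (valence 3) → 2 H
  atom 2: C, bond orders sum to 4 (valence 4) → 0 H
  atom 3: O, bond orders sum to 2 (valence 2) → 0 H
  atom 4: aromatic c, 3 neighbours → 0 H
  atom 5: aromatic c, 3 neighbours → 0 H
  atom 6: aromatic c, 2 neighbours → 1 H
  atom 7: aromatic c, 2 neighbours → 1 H
  atom 8: aromatic c, 2 neighbours → 1 H
  atom 9: aromatic c, 2 neighbours → 1 H
  atom 10: aromatic c, 3 neighbours → 0 H
  atom 11: aromatic c, 2 neighbours → 1 H
  atom 12: aromatic c, 2 neighbours → 1 H
  atom 13: aromatic c, 2 neighbours → 1 H
Totals → C:11, H:9, N:1, O:1.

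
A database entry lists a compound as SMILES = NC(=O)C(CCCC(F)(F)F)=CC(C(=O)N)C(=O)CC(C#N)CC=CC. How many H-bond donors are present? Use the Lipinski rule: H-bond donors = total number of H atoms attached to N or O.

Donors: find every N or O and count the H atoms it carries.
  atom 1 (N): bond orders sum to 1 → 2 H
  atom 3 (O): bond orders sum to 2 → 0 H
  atom 15 (O): bond orders sum to 2 → 0 H
  atom 16 (N): bond orders sum to 1 → 2 H
  atom 18 (O): bond orders sum to 2 → 0 H
  atom 22 (N): bond orders sum to 3 → 0 H
Lipinski HBD = 4.

4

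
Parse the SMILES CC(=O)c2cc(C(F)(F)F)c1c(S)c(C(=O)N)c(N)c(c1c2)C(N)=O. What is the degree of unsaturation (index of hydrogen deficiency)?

Molecular formula: C15H12F3N3O3S.
DoU = (2C + 2 + N − H − X) / 2, where X is the halogen count and O/S are ignored.
    = (2·15 + 2 + 3 − 12 − 3) / 2 = 20 / 2 = 10.

10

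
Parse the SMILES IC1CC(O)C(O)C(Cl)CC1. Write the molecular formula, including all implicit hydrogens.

C7H12ClIO2

Walk through each heavy atom and fill implicit hydrogens from standard valence (C 4, N 3, O 2, S 2, halogen 1):
  atom 1: I (halogen, monovalent) → 0 H
  atom 2: C, bond orders sum to 3 (valence 4) → 1 H
  atom 3: C, bond orders sum to 2 (valence 4) → 2 H
  atom 4: C, bond orders sum to 3 (valence 4) → 1 H
  atom 5: O, bond orders sum to 1 (valence 2) → 1 H
  atom 6: C, bond orders sum to 3 (valence 4) → 1 H
  atom 7: O, bond orders sum to 1 (valence 2) → 1 H
  atom 8: C, bond orders sum to 3 (valence 4) → 1 H
  atom 9: Cl (halogen, monovalent) → 0 H
  atom 10: C, bond orders sum to 2 (valence 4) → 2 H
  atom 11: C, bond orders sum to 2 (valence 4) → 2 H
Totals → C:7, H:12, Cl:1, I:1, O:2.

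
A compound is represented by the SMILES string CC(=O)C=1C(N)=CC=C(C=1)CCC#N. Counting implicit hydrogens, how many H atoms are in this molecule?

Walk through each heavy atom and fill implicit hydrogens from standard valence (C 4, N 3, O 2, S 2, halogen 1):
  atom 1: C, bond orders sum to 1 (valence 4) → 3 H
  atom 2: C, bond orders sum to 4 (valence 4) → 0 H
  atom 3: O, bond orders sum to 2 (valence 2) → 0 H
  atom 4: C, bond orders sum to 4 (valence 4) → 0 H
  atom 5: C, bond orders sum to 4 (valence 4) → 0 H
  atom 6: N, bond orders sum to 1 (valence 3) → 2 H
  atom 7: C, bond orders sum to 3 (valence 4) → 1 H
  atom 8: C, bond orders sum to 3 (valence 4) → 1 H
  atom 9: C, bond orders sum to 4 (valence 4) → 0 H
  atom 10: C, bond orders sum to 3 (valence 4) → 1 H
  atom 11: C, bond orders sum to 2 (valence 4) → 2 H
  atom 12: C, bond orders sum to 2 (valence 4) → 2 H
  atom 13: C, bond orders sum to 4 (valence 4) → 0 H
  atom 14: N, bond orders sum to 3 (valence 3) → 0 H
Total hydrogens: 12.

12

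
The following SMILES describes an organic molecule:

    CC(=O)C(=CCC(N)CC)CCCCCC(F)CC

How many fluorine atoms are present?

1

Scan the SMILES for F atoms (remember two-letter symbols like Cl and Br are single atoms).
Fluorine count: 1.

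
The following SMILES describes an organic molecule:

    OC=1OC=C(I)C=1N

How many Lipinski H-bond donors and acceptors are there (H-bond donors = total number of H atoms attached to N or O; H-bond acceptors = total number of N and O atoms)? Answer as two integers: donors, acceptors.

Donors: find every N or O and count the H atoms it carries.
  atom 1 (O): bond orders sum to 1 → 1 H
  atom 3 (O): bond orders sum to 2 → 0 H
  atom 8 (N): bond orders sum to 1 → 2 H
Lipinski HBD = 3.
Acceptors: N atoms = 1, O atoms = 2 → HBA = 3.

3, 3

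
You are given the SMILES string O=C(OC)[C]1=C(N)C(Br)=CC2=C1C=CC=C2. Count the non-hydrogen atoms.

16

Every atom symbol written in the SMILES (organic subset) is one heavy atom; implicit H are not written.
Heavy atoms by element → Br:1, C:12, N:1, O:2.
Total: 16.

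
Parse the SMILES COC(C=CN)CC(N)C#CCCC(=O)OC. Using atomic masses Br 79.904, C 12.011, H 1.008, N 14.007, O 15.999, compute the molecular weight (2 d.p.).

240.30 g/mol

First, the molecular formula is C12H20N2O3 (counting implicit H from valence).
  C: 12 × 12.011 = 144.132
  H: 20 × 1.008 = 20.160
  N: 2 × 14.007 = 28.014
  O: 3 × 15.999 = 47.997
Sum: 12×12.011 + 20×1.008 + 2×14.007 + 3×15.999 = 240.303 → 240.30 g/mol.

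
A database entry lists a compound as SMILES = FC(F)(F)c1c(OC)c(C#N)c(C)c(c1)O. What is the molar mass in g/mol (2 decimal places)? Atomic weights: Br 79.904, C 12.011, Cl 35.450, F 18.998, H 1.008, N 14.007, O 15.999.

231.17 g/mol

First, the molecular formula is C10H8F3NO2 (counting implicit H from valence).
  C: 10 × 12.011 = 120.110
  F: 3 × 18.998 = 56.994
  H: 8 × 1.008 = 8.064
  N: 1 × 14.007 = 14.007
  O: 2 × 15.999 = 31.998
Sum: 10×12.011 + 3×18.998 + 8×1.008 + 1×14.007 + 2×15.999 = 231.173 → 231.17 g/mol.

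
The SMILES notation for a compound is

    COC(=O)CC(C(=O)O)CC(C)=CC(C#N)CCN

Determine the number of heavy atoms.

19

Every atom symbol written in the SMILES (organic subset) is one heavy atom; implicit H are not written.
Heavy atoms by element → C:13, N:2, O:4.
Total: 19.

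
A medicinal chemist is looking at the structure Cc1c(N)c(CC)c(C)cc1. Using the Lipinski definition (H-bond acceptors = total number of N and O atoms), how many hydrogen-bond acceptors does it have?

1

N atoms: 1; O atoms: 0.
Lipinski HBA = 1 + 0 = 1.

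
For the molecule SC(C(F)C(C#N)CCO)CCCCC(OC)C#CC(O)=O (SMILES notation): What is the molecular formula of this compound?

Walk through each heavy atom and fill implicit hydrogens from standard valence (C 4, N 3, O 2, S 2, halogen 1):
  atom 1: S, bond orders sum to 1 (valence 2) → 1 H
  atom 2: C, bond orders sum to 3 (valence 4) → 1 H
  atom 3: C, bond orders sum to 3 (valence 4) → 1 H
  atom 4: F (halogen, monovalent) → 0 H
  atom 5: C, bond orders sum to 3 (valence 4) → 1 H
  atom 6: C, bond orders sum to 4 (valence 4) → 0 H
  atom 7: N, bond orders sum to 3 (valence 3) → 0 H
  atom 8: C, bond orders sum to 2 (valence 4) → 2 H
  atom 9: C, bond orders sum to 2 (valence 4) → 2 H
  atom 10: O, bond orders sum to 1 (valence 2) → 1 H
  atom 11: C, bond orders sum to 2 (valence 4) → 2 H
  atom 12: C, bond orders sum to 2 (valence 4) → 2 H
  atom 13: C, bond orders sum to 2 (valence 4) → 2 H
  atom 14: C, bond orders sum to 2 (valence 4) → 2 H
  atom 15: C, bond orders sum to 3 (valence 4) → 1 H
  atom 16: O, bond orders sum to 2 (valence 2) → 0 H
  atom 17: C, bond orders sum to 1 (valence 4) → 3 H
  atom 18: C, bond orders sum to 4 (valence 4) → 0 H
  atom 19: C, bond orders sum to 4 (valence 4) → 0 H
  atom 20: C, bond orders sum to 4 (valence 4) → 0 H
  atom 21: O, bond orders sum to 1 (valence 2) → 1 H
  atom 22: O, bond orders sum to 2 (valence 2) → 0 H
Totals → C:15, H:22, F:1, N:1, O:4, S:1.

C15H22FNO4S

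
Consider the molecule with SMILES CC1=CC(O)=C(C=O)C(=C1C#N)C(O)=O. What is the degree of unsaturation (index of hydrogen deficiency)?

8

Molecular formula: C10H7NO4.
DoU = (2C + 2 + N − H − X) / 2, where X is the halogen count and O/S are ignored.
    = (2·10 + 2 + 1 − 7 − 0) / 2 = 16 / 2 = 8.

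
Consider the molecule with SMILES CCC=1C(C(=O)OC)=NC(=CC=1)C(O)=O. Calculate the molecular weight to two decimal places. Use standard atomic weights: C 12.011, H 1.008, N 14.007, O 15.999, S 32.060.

First, the molecular formula is C10H11NO4 (counting implicit H from valence).
  C: 10 × 12.011 = 120.110
  H: 11 × 1.008 = 11.088
  N: 1 × 14.007 = 14.007
  O: 4 × 15.999 = 63.996
Sum: 10×12.011 + 11×1.008 + 1×14.007 + 4×15.999 = 209.201 → 209.20 g/mol.

209.20 g/mol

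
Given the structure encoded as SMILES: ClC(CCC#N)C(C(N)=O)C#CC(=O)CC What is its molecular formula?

Walk through each heavy atom and fill implicit hydrogens from standard valence (C 4, N 3, O 2, S 2, halogen 1):
  atom 1: Cl (halogen, monovalent) → 0 H
  atom 2: C, bond orders sum to 3 (valence 4) → 1 H
  atom 3: C, bond orders sum to 2 (valence 4) → 2 H
  atom 4: C, bond orders sum to 2 (valence 4) → 2 H
  atom 5: C, bond orders sum to 4 (valence 4) → 0 H
  atom 6: N, bond orders sum to 3 (valence 3) → 0 H
  atom 7: C, bond orders sum to 3 (valence 4) → 1 H
  atom 8: C, bond orders sum to 4 (valence 4) → 0 H
  atom 9: N, bond orders sum to 1 (valence 3) → 2 H
  atom 10: O, bond orders sum to 2 (valence 2) → 0 H
  atom 11: C, bond orders sum to 4 (valence 4) → 0 H
  atom 12: C, bond orders sum to 4 (valence 4) → 0 H
  atom 13: C, bond orders sum to 4 (valence 4) → 0 H
  atom 14: O, bond orders sum to 2 (valence 2) → 0 H
  atom 15: C, bond orders sum to 2 (valence 4) → 2 H
  atom 16: C, bond orders sum to 1 (valence 4) → 3 H
Totals → C:11, H:13, Cl:1, N:2, O:2.
In Hill order: C11H13ClN2O2.

C11H13ClN2O2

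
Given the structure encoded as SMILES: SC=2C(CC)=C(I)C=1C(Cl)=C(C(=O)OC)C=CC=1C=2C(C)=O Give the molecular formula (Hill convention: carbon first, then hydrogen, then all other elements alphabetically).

C16H14ClIO3S

Walk through each heavy atom and fill implicit hydrogens from standard valence (C 4, N 3, O 2, S 2, halogen 1):
  atom 1: S, bond orders sum to 1 (valence 2) → 1 H
  atom 2: C, bond orders sum to 4 (valence 4) → 0 H
  atom 3: C, bond orders sum to 4 (valence 4) → 0 H
  atom 4: C, bond orders sum to 2 (valence 4) → 2 H
  atom 5: C, bond orders sum to 1 (valence 4) → 3 H
  atom 6: C, bond orders sum to 4 (valence 4) → 0 H
  atom 7: I (halogen, monovalent) → 0 H
  atom 8: C, bond orders sum to 4 (valence 4) → 0 H
  atom 9: C, bond orders sum to 4 (valence 4) → 0 H
  atom 10: Cl (halogen, monovalent) → 0 H
  atom 11: C, bond orders sum to 4 (valence 4) → 0 H
  atom 12: C, bond orders sum to 4 (valence 4) → 0 H
  atom 13: O, bond orders sum to 2 (valence 2) → 0 H
  atom 14: O, bond orders sum to 2 (valence 2) → 0 H
  atom 15: C, bond orders sum to 1 (valence 4) → 3 H
  atom 16: C, bond orders sum to 3 (valence 4) → 1 H
  atom 17: C, bond orders sum to 3 (valence 4) → 1 H
  atom 18: C, bond orders sum to 4 (valence 4) → 0 H
  atom 19: C, bond orders sum to 4 (valence 4) → 0 H
  atom 20: C, bond orders sum to 4 (valence 4) → 0 H
  atom 21: C, bond orders sum to 1 (valence 4) → 3 H
  atom 22: O, bond orders sum to 2 (valence 2) → 0 H
Totals → C:16, H:14, Cl:1, I:1, O:3, S:1.
In Hill order: C16H14ClIO3S.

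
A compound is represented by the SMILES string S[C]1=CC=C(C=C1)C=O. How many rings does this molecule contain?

1

In SMILES, each pair of matching ring-closure digits denotes one ring-closing bond; the number of such bonds equals the number of independent rings.
Ring-closure bonds here: 1.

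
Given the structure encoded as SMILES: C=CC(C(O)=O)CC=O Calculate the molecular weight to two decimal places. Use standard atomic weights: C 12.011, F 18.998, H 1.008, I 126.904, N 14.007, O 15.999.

First, the molecular formula is C6H8O3 (counting implicit H from valence).
  C: 6 × 12.011 = 72.066
  H: 8 × 1.008 = 8.064
  O: 3 × 15.999 = 47.997
Sum: 6×12.011 + 8×1.008 + 3×15.999 = 128.127 → 128.13 g/mol.

128.13 g/mol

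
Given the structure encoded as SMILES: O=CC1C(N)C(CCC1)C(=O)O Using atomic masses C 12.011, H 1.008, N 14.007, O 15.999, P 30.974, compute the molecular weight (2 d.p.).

171.20 g/mol

First, the molecular formula is C8H13NO3 (counting implicit H from valence).
  C: 8 × 12.011 = 96.088
  H: 13 × 1.008 = 13.104
  N: 1 × 14.007 = 14.007
  O: 3 × 15.999 = 47.997
Sum: 8×12.011 + 13×1.008 + 1×14.007 + 3×15.999 = 171.196 → 171.20 g/mol.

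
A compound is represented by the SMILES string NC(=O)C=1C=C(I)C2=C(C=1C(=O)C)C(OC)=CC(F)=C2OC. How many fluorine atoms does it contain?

Scan the SMILES for F atoms (remember two-letter symbols like Cl and Br are single atoms).
Fluorine count: 1.

1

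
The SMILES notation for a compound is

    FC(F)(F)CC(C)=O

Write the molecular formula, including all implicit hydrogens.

C4H5F3O

Walk through each heavy atom and fill implicit hydrogens from standard valence (C 4, N 3, O 2, S 2, halogen 1):
  atom 1: F (halogen, monovalent) → 0 H
  atom 2: C, bond orders sum to 4 (valence 4) → 0 H
  atom 3: F (halogen, monovalent) → 0 H
  atom 4: F (halogen, monovalent) → 0 H
  atom 5: C, bond orders sum to 2 (valence 4) → 2 H
  atom 6: C, bond orders sum to 4 (valence 4) → 0 H
  atom 7: C, bond orders sum to 1 (valence 4) → 3 H
  atom 8: O, bond orders sum to 2 (valence 2) → 0 H
Totals → C:4, H:5, F:3, O:1.
In Hill order: C4H5F3O.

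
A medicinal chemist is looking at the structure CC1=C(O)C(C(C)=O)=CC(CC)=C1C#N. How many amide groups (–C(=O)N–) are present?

Scan the SMILES for the amide motif — none present.
Groups that are present: 1 hydroxyl, 1 ketone, 1 nitrile.

0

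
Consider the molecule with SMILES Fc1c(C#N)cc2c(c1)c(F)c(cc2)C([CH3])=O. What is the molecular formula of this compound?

Walk through each heavy atom and fill implicit hydrogens from standard valence (C 4, N 3, O 2, S 2, halogen 1); for lowercase aromatic atoms, an aromatic c carries 1 H when it has two neighbours and 0 H with three, and aromatic n carries 0 H:
  atom 1: F (halogen, monovalent) → 0 H
  atom 2: aromatic c, 3 neighbours → 0 H
  atom 3: aromatic c, 3 neighbours → 0 H
  atom 4: C, bond orders sum to 4 (valence 4) → 0 H
  atom 5: N, bond orders sum to 3 (valence 3) → 0 H
  atom 6: aromatic c, 2 neighbours → 1 H
  atom 7: aromatic c, 3 neighbours → 0 H
  atom 8: aromatic c, 3 neighbours → 0 H
  atom 9: aromatic c, 2 neighbours → 1 H
  atom 10: aromatic c, 3 neighbours → 0 H
  atom 11: F (halogen, monovalent) → 0 H
  atom 12: aromatic c, 3 neighbours → 0 H
  atom 13: aromatic c, 2 neighbours → 1 H
  atom 14: aromatic c, 2 neighbours → 1 H
  atom 15: C, bond orders sum to 4 (valence 4) → 0 H
  atom 16: C with explicit H count 3
  atom 17: O, bond orders sum to 2 (valence 2) → 0 H
Totals → C:13, H:7, F:2, N:1, O:1.
In Hill order: C13H7F2NO.

C13H7F2NO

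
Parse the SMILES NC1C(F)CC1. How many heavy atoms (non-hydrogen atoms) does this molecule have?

6

Every atom symbol written in the SMILES (organic subset) is one heavy atom; implicit H are not written.
Heavy atoms by element → C:4, F:1, N:1.
Total: 6.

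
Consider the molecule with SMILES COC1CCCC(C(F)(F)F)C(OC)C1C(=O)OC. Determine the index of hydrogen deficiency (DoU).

2

Degree of unsaturation = (number of rings) + (number of π bonds).
Ring closures in the SMILES: 1.
π bonds: 1 double bond (each 1 DoU) → 1 DoU from unsaturation.
Total DoU = 1 + 1 = 2.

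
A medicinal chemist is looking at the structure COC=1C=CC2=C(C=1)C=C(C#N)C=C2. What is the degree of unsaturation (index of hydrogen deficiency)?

9

Molecular formula: C12H9NO.
DoU = (2C + 2 + N − H − X) / 2, where X is the halogen count and O/S are ignored.
    = (2·12 + 2 + 1 − 9 − 0) / 2 = 18 / 2 = 9.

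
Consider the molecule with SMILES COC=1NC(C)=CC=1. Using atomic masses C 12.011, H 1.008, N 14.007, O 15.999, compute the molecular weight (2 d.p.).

111.14 g/mol

First, the molecular formula is C6H9NO (counting implicit H from valence).
  C: 6 × 12.011 = 72.066
  H: 9 × 1.008 = 9.072
  N: 1 × 14.007 = 14.007
  O: 1 × 15.999 = 15.999
Sum: 6×12.011 + 9×1.008 + 1×14.007 + 1×15.999 = 111.144 → 111.14 g/mol.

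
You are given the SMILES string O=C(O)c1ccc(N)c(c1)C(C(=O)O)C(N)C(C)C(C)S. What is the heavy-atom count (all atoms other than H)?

Every atom symbol written in the SMILES (organic subset) is one heavy atom; implicit H are not written.
Heavy atoms by element → C:14, N:2, O:4, S:1.
Total: 21.

21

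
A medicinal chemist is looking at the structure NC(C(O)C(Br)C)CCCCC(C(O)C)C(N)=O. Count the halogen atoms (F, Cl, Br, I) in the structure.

Halogen atoms appear at heavy-atom position 6 (1×Br).
Other groups present: 1 amide, 2 hydroxyl, 1 primary amine.
Halogen count: 1.

1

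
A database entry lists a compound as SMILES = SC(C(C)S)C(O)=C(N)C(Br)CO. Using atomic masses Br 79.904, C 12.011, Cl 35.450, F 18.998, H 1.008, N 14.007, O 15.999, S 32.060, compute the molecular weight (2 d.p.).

First, the molecular formula is C7H14BrNO2S2 (counting implicit H from valence).
  Br: 1 × 79.904 = 79.904
  C: 7 × 12.011 = 84.077
  H: 14 × 1.008 = 14.112
  N: 1 × 14.007 = 14.007
  O: 2 × 15.999 = 31.998
  S: 2 × 32.060 = 64.120
Sum: 1×79.904 + 7×12.011 + 14×1.008 + 1×14.007 + 2×15.999 + 2×32.060 = 288.218 → 288.22 g/mol.

288.22 g/mol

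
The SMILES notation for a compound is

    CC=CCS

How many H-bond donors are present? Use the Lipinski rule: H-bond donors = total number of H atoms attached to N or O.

0

Donors: find every N or O and count the H atoms it carries.
  (no N or O atoms present)
Lipinski HBD = 0.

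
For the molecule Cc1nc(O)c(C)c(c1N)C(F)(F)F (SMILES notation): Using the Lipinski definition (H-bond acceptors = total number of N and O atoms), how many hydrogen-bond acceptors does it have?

3

N atoms: 2; O atoms: 1.
Lipinski HBA = 2 + 1 = 3.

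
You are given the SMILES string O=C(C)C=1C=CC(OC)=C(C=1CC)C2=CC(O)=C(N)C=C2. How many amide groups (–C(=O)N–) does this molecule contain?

0

Scan the SMILES for the amide motif — none present.
Groups that are present: 1 ether, 1 hydroxyl, 1 ketone, 1 primary amine.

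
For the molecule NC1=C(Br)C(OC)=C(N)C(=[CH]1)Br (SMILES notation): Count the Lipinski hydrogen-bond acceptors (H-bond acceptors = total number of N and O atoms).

3

N atoms: 2; O atoms: 1.
Lipinski HBA = 2 + 1 = 3.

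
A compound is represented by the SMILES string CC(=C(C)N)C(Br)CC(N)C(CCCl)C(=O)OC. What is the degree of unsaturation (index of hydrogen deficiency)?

2

Molecular formula: C12H22BrClN2O2.
DoU = (2C + 2 + N − H − X) / 2, where X is the halogen count and O/S are ignored.
    = (2·12 + 2 + 2 − 22 − 2) / 2 = 4 / 2 = 2.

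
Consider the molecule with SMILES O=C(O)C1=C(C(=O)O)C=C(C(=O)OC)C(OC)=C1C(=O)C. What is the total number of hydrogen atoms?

12

Walk through each heavy atom and fill implicit hydrogens from standard valence (C 4, N 3, O 2, S 2, halogen 1):
  atom 1: O, bond orders sum to 2 (valence 2) → 0 H
  atom 2: C, bond orders sum to 4 (valence 4) → 0 H
  atom 3: O, bond orders sum to 1 (valence 2) → 1 H
  atom 4: C, bond orders sum to 4 (valence 4) → 0 H
  atom 5: C, bond orders sum to 4 (valence 4) → 0 H
  atom 6: C, bond orders sum to 4 (valence 4) → 0 H
  atom 7: O, bond orders sum to 2 (valence 2) → 0 H
  atom 8: O, bond orders sum to 1 (valence 2) → 1 H
  atom 9: C, bond orders sum to 3 (valence 4) → 1 H
  atom 10: C, bond orders sum to 4 (valence 4) → 0 H
  atom 11: C, bond orders sum to 4 (valence 4) → 0 H
  atom 12: O, bond orders sum to 2 (valence 2) → 0 H
  atom 13: O, bond orders sum to 2 (valence 2) → 0 H
  atom 14: C, bond orders sum to 1 (valence 4) → 3 H
  atom 15: C, bond orders sum to 4 (valence 4) → 0 H
  atom 16: O, bond orders sum to 2 (valence 2) → 0 H
  atom 17: C, bond orders sum to 1 (valence 4) → 3 H
  atom 18: C, bond orders sum to 4 (valence 4) → 0 H
  atom 19: C, bond orders sum to 4 (valence 4) → 0 H
  atom 20: O, bond orders sum to 2 (valence 2) → 0 H
  atom 21: C, bond orders sum to 1 (valence 4) → 3 H
Total hydrogens: 12.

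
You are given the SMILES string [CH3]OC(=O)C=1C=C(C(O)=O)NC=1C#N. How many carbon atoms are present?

Count every carbon token in the SMILES (each C, including those in ring-closure positions and inside branches).
Carbon count: 8.

8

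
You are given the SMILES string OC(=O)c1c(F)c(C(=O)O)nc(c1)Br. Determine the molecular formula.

Walk through each heavy atom and fill implicit hydrogens from standard valence (C 4, N 3, O 2, S 2, halogen 1); for lowercase aromatic atoms, an aromatic c carries 1 H when it has two neighbours and 0 H with three, and aromatic n carries 0 H:
  atom 1: O, bond orders sum to 1 (valence 2) → 1 H
  atom 2: C, bond orders sum to 4 (valence 4) → 0 H
  atom 3: O, bond orders sum to 2 (valence 2) → 0 H
  atom 4: aromatic c, 3 neighbours → 0 H
  atom 5: aromatic c, 3 neighbours → 0 H
  atom 6: F (halogen, monovalent) → 0 H
  atom 7: aromatic c, 3 neighbours → 0 H
  atom 8: C, bond orders sum to 4 (valence 4) → 0 H
  atom 9: O, bond orders sum to 2 (valence 2) → 0 H
  atom 10: O, bond orders sum to 1 (valence 2) → 1 H
  atom 11: aromatic n, 2 neighbours → 0 H
  atom 12: aromatic c, 3 neighbours → 0 H
  atom 13: aromatic c, 2 neighbours → 1 H
  atom 14: Br (halogen, monovalent) → 0 H
Totals → C:7, H:3, Br:1, F:1, N:1, O:4.
In Hill order: C7H3BrFNO4.

C7H3BrFNO4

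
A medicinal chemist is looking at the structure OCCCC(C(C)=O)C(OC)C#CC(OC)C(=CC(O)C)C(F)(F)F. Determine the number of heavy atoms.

Every atom symbol written in the SMILES (organic subset) is one heavy atom; implicit H are not written.
Heavy atoms by element → C:17, F:3, O:5.
Total: 25.

25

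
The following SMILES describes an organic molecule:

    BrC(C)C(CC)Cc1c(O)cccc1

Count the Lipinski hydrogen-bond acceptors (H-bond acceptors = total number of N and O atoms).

N atoms: 0; O atoms: 1.
Lipinski HBA = 0 + 1 = 1.

1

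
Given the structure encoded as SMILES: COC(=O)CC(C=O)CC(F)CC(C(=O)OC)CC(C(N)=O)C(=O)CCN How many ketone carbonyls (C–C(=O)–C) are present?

The ketone motif appears at heavy-atom position 23 in the SMILES.
Other groups present: 1 aldehyde, 1 amide, 2 ester, 1 primary amine.
Ketone count: 1.

1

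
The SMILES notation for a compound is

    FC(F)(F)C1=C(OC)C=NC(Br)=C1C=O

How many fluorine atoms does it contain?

Scan the SMILES for F atoms (remember two-letter symbols like Cl and Br are single atoms).
Fluorine count: 3.

3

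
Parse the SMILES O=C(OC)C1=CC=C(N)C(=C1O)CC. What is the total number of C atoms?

10

Count every carbon token in the SMILES (each C, including those in ring-closure positions and inside branches).
Carbon count: 10.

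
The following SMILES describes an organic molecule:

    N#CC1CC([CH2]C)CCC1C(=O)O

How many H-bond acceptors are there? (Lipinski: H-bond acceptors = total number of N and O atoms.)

3

N atoms: 1; O atoms: 2.
Lipinski HBA = 1 + 2 = 3.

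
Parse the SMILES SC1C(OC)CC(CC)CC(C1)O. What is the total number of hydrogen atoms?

Walk through each heavy atom and fill implicit hydrogens from standard valence (C 4, N 3, O 2, S 2, halogen 1):
  atom 1: S, bond orders sum to 1 (valence 2) → 1 H
  atom 2: C, bond orders sum to 3 (valence 4) → 1 H
  atom 3: C, bond orders sum to 3 (valence 4) → 1 H
  atom 4: O, bond orders sum to 2 (valence 2) → 0 H
  atom 5: C, bond orders sum to 1 (valence 4) → 3 H
  atom 6: C, bond orders sum to 2 (valence 4) → 2 H
  atom 7: C, bond orders sum to 3 (valence 4) → 1 H
  atom 8: C, bond orders sum to 2 (valence 4) → 2 H
  atom 9: C, bond orders sum to 1 (valence 4) → 3 H
  atom 10: C, bond orders sum to 2 (valence 4) → 2 H
  atom 11: C, bond orders sum to 3 (valence 4) → 1 H
  atom 12: C, bond orders sum to 2 (valence 4) → 2 H
  atom 13: O, bond orders sum to 1 (valence 2) → 1 H
Total hydrogens: 20.

20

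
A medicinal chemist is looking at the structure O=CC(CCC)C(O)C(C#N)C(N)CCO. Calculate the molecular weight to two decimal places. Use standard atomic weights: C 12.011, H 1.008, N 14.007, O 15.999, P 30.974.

228.29 g/mol

First, the molecular formula is C11H20N2O3 (counting implicit H from valence).
  C: 11 × 12.011 = 132.121
  H: 20 × 1.008 = 20.160
  N: 2 × 14.007 = 28.014
  O: 3 × 15.999 = 47.997
Sum: 11×12.011 + 20×1.008 + 2×14.007 + 3×15.999 = 228.292 → 228.29 g/mol.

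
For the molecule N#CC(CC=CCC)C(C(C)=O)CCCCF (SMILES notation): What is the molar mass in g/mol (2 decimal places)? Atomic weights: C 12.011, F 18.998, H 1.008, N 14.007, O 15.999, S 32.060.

First, the molecular formula is C14H22FNO (counting implicit H from valence).
  C: 14 × 12.011 = 168.154
  F: 1 × 18.998 = 18.998
  H: 22 × 1.008 = 22.176
  N: 1 × 14.007 = 14.007
  O: 1 × 15.999 = 15.999
Sum: 14×12.011 + 1×18.998 + 22×1.008 + 1×14.007 + 1×15.999 = 239.334 → 239.33 g/mol.

239.33 g/mol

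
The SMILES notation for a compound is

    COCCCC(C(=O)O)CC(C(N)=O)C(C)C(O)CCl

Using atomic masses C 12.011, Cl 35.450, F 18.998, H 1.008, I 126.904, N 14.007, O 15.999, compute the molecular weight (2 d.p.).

First, the molecular formula is C13H24ClNO5 (counting implicit H from valence).
  C: 13 × 12.011 = 156.143
  Cl: 1 × 35.450 = 35.450
  H: 24 × 1.008 = 24.192
  N: 1 × 14.007 = 14.007
  O: 5 × 15.999 = 79.995
Sum: 13×12.011 + 1×35.450 + 24×1.008 + 1×14.007 + 5×15.999 = 309.787 → 309.79 g/mol.

309.79 g/mol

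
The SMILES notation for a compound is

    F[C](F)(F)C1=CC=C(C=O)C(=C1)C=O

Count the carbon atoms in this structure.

9

Count every carbon token in the SMILES (each C, including those in ring-closure positions and inside branches).
Carbon count: 9.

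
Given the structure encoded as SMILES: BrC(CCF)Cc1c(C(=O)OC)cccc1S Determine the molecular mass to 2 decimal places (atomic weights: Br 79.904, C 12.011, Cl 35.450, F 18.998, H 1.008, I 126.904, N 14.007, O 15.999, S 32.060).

First, the molecular formula is C12H14BrFO2S (counting implicit H from valence).
  Br: 1 × 79.904 = 79.904
  C: 12 × 12.011 = 144.132
  F: 1 × 18.998 = 18.998
  H: 14 × 1.008 = 14.112
  O: 2 × 15.999 = 31.998
  S: 1 × 32.060 = 32.060
Sum: 1×79.904 + 12×12.011 + 1×18.998 + 14×1.008 + 2×15.999 + 1×32.060 = 321.204 → 321.20 g/mol.

321.20 g/mol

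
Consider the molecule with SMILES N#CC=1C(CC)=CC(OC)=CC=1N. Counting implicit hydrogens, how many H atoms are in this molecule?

12

Walk through each heavy atom and fill implicit hydrogens from standard valence (C 4, N 3, O 2, S 2, halogen 1):
  atom 1: N, bond orders sum to 3 (valence 3) → 0 H
  atom 2: C, bond orders sum to 4 (valence 4) → 0 H
  atom 3: C, bond orders sum to 4 (valence 4) → 0 H
  atom 4: C, bond orders sum to 4 (valence 4) → 0 H
  atom 5: C, bond orders sum to 2 (valence 4) → 2 H
  atom 6: C, bond orders sum to 1 (valence 4) → 3 H
  atom 7: C, bond orders sum to 3 (valence 4) → 1 H
  atom 8: C, bond orders sum to 4 (valence 4) → 0 H
  atom 9: O, bond orders sum to 2 (valence 2) → 0 H
  atom 10: C, bond orders sum to 1 (valence 4) → 3 H
  atom 11: C, bond orders sum to 3 (valence 4) → 1 H
  atom 12: C, bond orders sum to 4 (valence 4) → 0 H
  atom 13: N, bond orders sum to 1 (valence 3) → 2 H
Total hydrogens: 12.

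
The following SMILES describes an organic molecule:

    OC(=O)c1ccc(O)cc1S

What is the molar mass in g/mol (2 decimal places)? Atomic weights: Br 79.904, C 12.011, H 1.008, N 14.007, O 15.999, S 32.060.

First, the molecular formula is C7H6O3S (counting implicit H from valence).
  C: 7 × 12.011 = 84.077
  H: 6 × 1.008 = 6.048
  O: 3 × 15.999 = 47.997
  S: 1 × 32.060 = 32.060
Sum: 7×12.011 + 6×1.008 + 3×15.999 + 1×32.060 = 170.182 → 170.18 g/mol.

170.18 g/mol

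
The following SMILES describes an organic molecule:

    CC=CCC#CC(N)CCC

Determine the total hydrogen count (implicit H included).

Walk through each heavy atom and fill implicit hydrogens from standard valence (C 4, N 3, O 2, S 2, halogen 1):
  atom 1: C, bond orders sum to 1 (valence 4) → 3 H
  atom 2: C, bond orders sum to 3 (valence 4) → 1 H
  atom 3: C, bond orders sum to 3 (valence 4) → 1 H
  atom 4: C, bond orders sum to 2 (valence 4) → 2 H
  atom 5: C, bond orders sum to 4 (valence 4) → 0 H
  atom 6: C, bond orders sum to 4 (valence 4) → 0 H
  atom 7: C, bond orders sum to 3 (valence 4) → 1 H
  atom 8: N, bond orders sum to 1 (valence 3) → 2 H
  atom 9: C, bond orders sum to 2 (valence 4) → 2 H
  atom 10: C, bond orders sum to 2 (valence 4) → 2 H
  atom 11: C, bond orders sum to 1 (valence 4) → 3 H
Total hydrogens: 17.

17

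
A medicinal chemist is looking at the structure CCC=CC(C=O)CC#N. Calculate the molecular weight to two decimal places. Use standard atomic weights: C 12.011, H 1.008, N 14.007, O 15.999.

137.18 g/mol

First, the molecular formula is C8H11NO (counting implicit H from valence).
  C: 8 × 12.011 = 96.088
  H: 11 × 1.008 = 11.088
  N: 1 × 14.007 = 14.007
  O: 1 × 15.999 = 15.999
Sum: 8×12.011 + 11×1.008 + 1×14.007 + 1×15.999 = 137.182 → 137.18 g/mol.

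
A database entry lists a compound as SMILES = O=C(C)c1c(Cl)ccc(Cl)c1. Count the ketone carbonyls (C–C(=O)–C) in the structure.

1

The ketone motif appears at heavy-atom position 2 in the SMILES.
Ketone count: 1.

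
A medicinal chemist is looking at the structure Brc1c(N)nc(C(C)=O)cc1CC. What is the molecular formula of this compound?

C9H11BrN2O

Walk through each heavy atom and fill implicit hydrogens from standard valence (C 4, N 3, O 2, S 2, halogen 1); for lowercase aromatic atoms, an aromatic c carries 1 H when it has two neighbours and 0 H with three, and aromatic n carries 0 H:
  atom 1: Br (halogen, monovalent) → 0 H
  atom 2: aromatic c, 3 neighbours → 0 H
  atom 3: aromatic c, 3 neighbours → 0 H
  atom 4: N, bond orders sum to 1 (valence 3) → 2 H
  atom 5: aromatic n, 2 neighbours → 0 H
  atom 6: aromatic c, 3 neighbours → 0 H
  atom 7: C, bond orders sum to 4 (valence 4) → 0 H
  atom 8: C, bond orders sum to 1 (valence 4) → 3 H
  atom 9: O, bond orders sum to 2 (valence 2) → 0 H
  atom 10: aromatic c, 2 neighbours → 1 H
  atom 11: aromatic c, 3 neighbours → 0 H
  atom 12: C, bond orders sum to 2 (valence 4) → 2 H
  atom 13: C, bond orders sum to 1 (valence 4) → 3 H
Totals → C:9, H:11, Br:1, N:2, O:1.
In Hill order: C9H11BrN2O.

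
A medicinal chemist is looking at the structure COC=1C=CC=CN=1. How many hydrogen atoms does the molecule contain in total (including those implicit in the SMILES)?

Walk through each heavy atom and fill implicit hydrogens from standard valence (C 4, N 3, O 2, S 2, halogen 1):
  atom 1: C, bond orders sum to 1 (valence 4) → 3 H
  atom 2: O, bond orders sum to 2 (valence 2) → 0 H
  atom 3: C, bond orders sum to 4 (valence 4) → 0 H
  atom 4: C, bond orders sum to 3 (valence 4) → 1 H
  atom 5: C, bond orders sum to 3 (valence 4) → 1 H
  atom 6: C, bond orders sum to 3 (valence 4) → 1 H
  atom 7: C, bond orders sum to 3 (valence 4) → 1 H
  atom 8: N, bond orders sum to 3 (valence 3) → 0 H
Total hydrogens: 7.

7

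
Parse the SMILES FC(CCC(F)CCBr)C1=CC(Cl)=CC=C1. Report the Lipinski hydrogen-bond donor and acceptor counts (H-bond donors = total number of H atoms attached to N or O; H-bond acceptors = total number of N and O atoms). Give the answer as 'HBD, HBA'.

0, 0

Donors: find every N or O and count the H atoms it carries.
  (no N or O atoms present)
Lipinski HBD = 0.
Acceptors: N atoms = 0, O atoms = 0 → HBA = 0.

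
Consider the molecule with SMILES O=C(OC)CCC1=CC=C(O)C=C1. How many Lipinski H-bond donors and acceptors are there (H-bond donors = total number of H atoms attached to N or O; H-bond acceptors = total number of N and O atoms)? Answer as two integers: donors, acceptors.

1, 3

Donors: find every N or O and count the H atoms it carries.
  atom 1 (O): bond orders sum to 2 → 0 H
  atom 3 (O): bond orders sum to 2 → 0 H
  atom 11 (O): bond orders sum to 1 → 1 H
Lipinski HBD = 1.
Acceptors: N atoms = 0, O atoms = 3 → HBA = 3.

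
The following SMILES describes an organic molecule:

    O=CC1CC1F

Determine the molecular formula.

Walk through each heavy atom and fill implicit hydrogens from standard valence (C 4, N 3, O 2, S 2, halogen 1):
  atom 1: O, bond orders sum to 2 (valence 2) → 0 H
  atom 2: C, bond orders sum to 3 (valence 4) → 1 H
  atom 3: C, bond orders sum to 3 (valence 4) → 1 H
  atom 4: C, bond orders sum to 2 (valence 4) → 2 H
  atom 5: C, bond orders sum to 3 (valence 4) → 1 H
  atom 6: F (halogen, monovalent) → 0 H
Totals → C:4, H:5, F:1, O:1.
In Hill order: C4H5FO.

C4H5FO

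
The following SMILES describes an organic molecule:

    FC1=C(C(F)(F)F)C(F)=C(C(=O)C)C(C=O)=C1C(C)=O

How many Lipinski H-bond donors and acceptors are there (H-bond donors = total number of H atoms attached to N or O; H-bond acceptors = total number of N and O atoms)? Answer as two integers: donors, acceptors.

Donors: find every N or O and count the H atoms it carries.
  atom 12 (O): bond orders sum to 2 → 0 H
  atom 16 (O): bond orders sum to 2 → 0 H
  atom 20 (O): bond orders sum to 2 → 0 H
Lipinski HBD = 0.
Acceptors: N atoms = 0, O atoms = 3 → HBA = 3.

0, 3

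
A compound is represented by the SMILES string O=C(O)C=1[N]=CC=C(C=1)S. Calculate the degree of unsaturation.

Degree of unsaturation = (number of rings) + (number of π bonds).
Ring closures in the SMILES: 1.
π bonds: 4 double bonds (each 1 DoU) → 4 DoU from unsaturation.
Total DoU = 1 + 4 = 5.

5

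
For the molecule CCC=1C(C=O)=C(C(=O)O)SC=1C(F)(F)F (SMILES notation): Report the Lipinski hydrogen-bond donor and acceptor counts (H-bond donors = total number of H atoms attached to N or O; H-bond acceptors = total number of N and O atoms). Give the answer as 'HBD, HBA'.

Donors: find every N or O and count the H atoms it carries.
  atom 6 (O): bond orders sum to 2 → 0 H
  atom 9 (O): bond orders sum to 2 → 0 H
  atom 10 (O): bond orders sum to 1 → 1 H
Lipinski HBD = 1.
Acceptors: N atoms = 0, O atoms = 3 → HBA = 3.

1, 3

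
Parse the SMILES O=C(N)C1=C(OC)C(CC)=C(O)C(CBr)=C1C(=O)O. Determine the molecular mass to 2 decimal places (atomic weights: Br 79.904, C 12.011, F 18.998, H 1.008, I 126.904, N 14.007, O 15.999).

332.15 g/mol

First, the molecular formula is C12H14BrNO5 (counting implicit H from valence).
  Br: 1 × 79.904 = 79.904
  C: 12 × 12.011 = 144.132
  H: 14 × 1.008 = 14.112
  N: 1 × 14.007 = 14.007
  O: 5 × 15.999 = 79.995
Sum: 1×79.904 + 12×12.011 + 14×1.008 + 1×14.007 + 5×15.999 = 332.150 → 332.15 g/mol.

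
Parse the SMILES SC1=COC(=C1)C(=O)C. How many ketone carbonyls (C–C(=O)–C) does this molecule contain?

The ketone motif appears at heavy-atom position 7 in the SMILES.
Other groups present: 1 thiol.
Ketone count: 1.

1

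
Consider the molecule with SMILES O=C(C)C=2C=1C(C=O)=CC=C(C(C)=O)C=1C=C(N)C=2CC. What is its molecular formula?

C17H17NO3

Walk through each heavy atom and fill implicit hydrogens from standard valence (C 4, N 3, O 2, S 2, halogen 1):
  atom 1: O, bond orders sum to 2 (valence 2) → 0 H
  atom 2: C, bond orders sum to 4 (valence 4) → 0 H
  atom 3: C, bond orders sum to 1 (valence 4) → 3 H
  atom 4: C, bond orders sum to 4 (valence 4) → 0 H
  atom 5: C, bond orders sum to 4 (valence 4) → 0 H
  atom 6: C, bond orders sum to 4 (valence 4) → 0 H
  atom 7: C, bond orders sum to 3 (valence 4) → 1 H
  atom 8: O, bond orders sum to 2 (valence 2) → 0 H
  atom 9: C, bond orders sum to 3 (valence 4) → 1 H
  atom 10: C, bond orders sum to 3 (valence 4) → 1 H
  atom 11: C, bond orders sum to 4 (valence 4) → 0 H
  atom 12: C, bond orders sum to 4 (valence 4) → 0 H
  atom 13: C, bond orders sum to 1 (valence 4) → 3 H
  atom 14: O, bond orders sum to 2 (valence 2) → 0 H
  atom 15: C, bond orders sum to 4 (valence 4) → 0 H
  atom 16: C, bond orders sum to 3 (valence 4) → 1 H
  atom 17: C, bond orders sum to 4 (valence 4) → 0 H
  atom 18: N, bond orders sum to 1 (valence 3) → 2 H
  atom 19: C, bond orders sum to 4 (valence 4) → 0 H
  atom 20: C, bond orders sum to 2 (valence 4) → 2 H
  atom 21: C, bond orders sum to 1 (valence 4) → 3 H
Totals → C:17, H:17, N:1, O:3.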